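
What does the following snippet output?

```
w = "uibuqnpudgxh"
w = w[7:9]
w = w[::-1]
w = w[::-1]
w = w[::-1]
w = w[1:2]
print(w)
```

slice [7:9] → 'ud'
reverse → 'du'
reverse → 'ud'
reverse → 'du'
slice [1:2] → 'u'

u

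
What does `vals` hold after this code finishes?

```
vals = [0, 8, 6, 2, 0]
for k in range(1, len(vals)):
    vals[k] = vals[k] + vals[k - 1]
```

k=1: vals[1] = 8+0 = 8 → [0, 8, 6, 2, 0]
k=2: vals[2] = 6+8 = 14 → [0, 8, 14, 2, 0]
k=3: vals[3] = 2+14 = 16 → [0, 8, 14, 16, 0]
k=4: vals[4] = 0+16 = 16 → [0, 8, 14, 16, 16]

[0, 8, 14, 16, 16]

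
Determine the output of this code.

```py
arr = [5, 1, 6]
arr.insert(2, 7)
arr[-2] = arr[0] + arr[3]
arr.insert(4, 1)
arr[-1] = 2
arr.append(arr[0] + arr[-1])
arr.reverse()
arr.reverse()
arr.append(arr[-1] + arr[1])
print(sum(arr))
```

40

insert 7 at 2 → [5, 1, 7, 6]
arr[-2] = arr[0]+arr[3] = 5+6 = 11 → [5, 1, 11, 6]
insert 1 at 4 → [5, 1, 11, 6, 1]
arr[-1] = 2 → [5, 1, 11, 6, 2]
append arr[0]+arr[-1] = 5+2 = 7 → [5, 1, 11, 6, 2, 7]
reverse → [7, 2, 6, 11, 1, 5]
reverse → [5, 1, 11, 6, 2, 7]
append arr[-1]+arr[1] = 7+1 = 8 → [5, 1, 11, 6, 2, 7, 8]
sum = 40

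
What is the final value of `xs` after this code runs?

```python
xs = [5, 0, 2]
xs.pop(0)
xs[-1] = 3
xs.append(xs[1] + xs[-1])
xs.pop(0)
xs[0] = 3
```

pop(0) removes 5 → [0, 2]
xs[-1] = 3 → [0, 3]
append xs[1]+xs[-1] = 3+3 = 6 → [0, 3, 6]
pop(0) removes 0 → [3, 6]
xs[0] = 3 → [3, 6]

[3, 6]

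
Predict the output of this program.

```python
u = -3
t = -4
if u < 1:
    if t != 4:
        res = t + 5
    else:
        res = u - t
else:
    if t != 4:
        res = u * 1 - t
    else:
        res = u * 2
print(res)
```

1

u=-3, t=-4
u < 1 is True; t != 4 is True
→ res = t + 5 = 1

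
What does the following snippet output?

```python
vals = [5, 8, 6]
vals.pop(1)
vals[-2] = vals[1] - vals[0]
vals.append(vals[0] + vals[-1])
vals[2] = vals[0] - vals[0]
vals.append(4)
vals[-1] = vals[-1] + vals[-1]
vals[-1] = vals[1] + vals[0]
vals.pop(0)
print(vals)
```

[6, 0, 7]

pop(1) removes 8 → [5, 6]
vals[-2] = vals[1]-vals[0] = 6-5 = 1 → [1, 6]
append vals[0]+vals[-1] = 1+6 = 7 → [1, 6, 7]
vals[2] = vals[0]-vals[0] = 1-1 = 0 → [1, 6, 0]
append 4 → [1, 6, 0, 4]
vals[-1] = vals[-1]+vals[-1] = 4+4 = 8 → [1, 6, 0, 8]
vals[-1] = vals[1]+vals[0] = 6+1 = 7 → [1, 6, 0, 7]
pop(0) removes 1 → [6, 0, 7]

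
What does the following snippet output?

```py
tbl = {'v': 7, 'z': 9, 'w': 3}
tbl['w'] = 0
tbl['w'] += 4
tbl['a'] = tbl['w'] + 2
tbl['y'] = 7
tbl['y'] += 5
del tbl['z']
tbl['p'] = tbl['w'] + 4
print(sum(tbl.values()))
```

tbl['w'] = 0 → {'v': 7, 'z': 9, 'w': 0}
tbl['w'] = 0+4 = 4 → {'v': 7, 'z': 9, 'w': 4}
tbl['a'] = tbl['w']+2 = 6 → {'v': 7, 'z': 9, 'w': 4, 'a': 6}
tbl['y'] = 7 → {'v': 7, 'z': 9, 'w': 4, 'a': 6, 'y': 7}
tbl['y'] = 7+5 = 12 → {'v': 7, 'z': 9, 'w': 4, 'a': 6, 'y': 12}
del 'z' → {'v': 7, 'w': 4, 'a': 6, 'y': 12}
tbl['p'] = tbl['w']+4 = 8 → {'v': 7, 'w': 4, 'a': 6, 'y': 12, 'p': 8}
sum of values = 37

37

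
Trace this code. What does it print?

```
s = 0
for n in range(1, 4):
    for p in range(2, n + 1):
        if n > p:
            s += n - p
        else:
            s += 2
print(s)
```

5

n=2,p=2: not 2>2, s = 0+2 = 2
n=3,p=2: 3>2, s = 2+1 = 3
n=3,p=3: not 3>3, s = 3+2 = 5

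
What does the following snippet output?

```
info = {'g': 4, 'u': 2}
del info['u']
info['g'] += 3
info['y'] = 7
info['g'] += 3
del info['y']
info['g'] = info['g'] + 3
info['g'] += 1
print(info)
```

del 'u' → {'g': 4}
info['g'] = 4+3 = 7 → {'g': 7}
info['y'] = 7 → {'g': 7, 'y': 7}
info['g'] = 7+3 = 10 → {'g': 10, 'y': 7}
del 'y' → {'g': 10}
info['g'] = info['g']+3 = 13 → {'g': 13}
info['g'] = 13+1 = 14 → {'g': 14}

{'g': 14}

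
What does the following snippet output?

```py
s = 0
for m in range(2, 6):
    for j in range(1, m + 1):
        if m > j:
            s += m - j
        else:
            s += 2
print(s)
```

m=2,j=1: 2>1, s = 0+1 = 1
m=2,j=2: not 2>2, s = 1+2 = 3
m=3,j=1: 3>1, s = 3+2 = 5
m=3,j=2: 3>2, s = 5+1 = 6
m=3,j=3: not 3>3, s = 6+2 = 8
m=4,j=1: 4>1, s = 8+3 = 11
m=4,j=2: 4>2, s = 11+2 = 13
m=4,j=3: 4>3, s = 13+1 = 14
m=4,j=4: not 4>4, s = 14+2 = 16
m=5,j=1: 5>1, s = 16+4 = 20
m=5,j=2: 5>2, s = 20+3 = 23
m=5,j=3: 5>3, s = 23+2 = 25
m=5,j=4: 5>4, s = 25+1 = 26
m=5,j=5: not 5>5, s = 26+2 = 28

28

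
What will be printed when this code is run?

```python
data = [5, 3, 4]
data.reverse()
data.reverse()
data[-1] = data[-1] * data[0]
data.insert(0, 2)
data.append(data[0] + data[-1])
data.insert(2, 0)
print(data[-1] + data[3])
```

reverse → [4, 3, 5]
reverse → [5, 3, 4]
data[-1] = data[-1]*data[0] = 4*5 = 20 → [5, 3, 20]
insert 2 at 0 → [2, 5, 3, 20]
append data[0]+data[-1] = 2+20 = 22 → [2, 5, 3, 20, 22]
insert 0 at 2 → [2, 5, 0, 3, 20, 22]
data[-1]+data[3] = 22+3 = 25

25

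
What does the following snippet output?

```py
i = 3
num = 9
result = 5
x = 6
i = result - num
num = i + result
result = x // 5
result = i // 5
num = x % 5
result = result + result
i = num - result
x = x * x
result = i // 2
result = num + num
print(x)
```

i = 5-9 = -4
num = (-4)+5 = 1
result = 6//5 = 1
result = (-4)//5 = -1
num = 6%5 = 1
result = (-1)+(-1) = -2
i = 1-(-2) = 3
x = 6*6 = 36
result = 3//2 = 1
result = 1+1 = 2

36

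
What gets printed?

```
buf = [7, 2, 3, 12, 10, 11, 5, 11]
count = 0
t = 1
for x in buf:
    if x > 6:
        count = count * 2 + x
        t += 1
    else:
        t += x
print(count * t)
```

x=7: >6, count = 0*2+7 = 7; t=2
x=2: not >6; t=4
x=3: not >6; t=7
x=12: >6, count = 7*2+12 = 26; t=8
x=10: >6, count = 26*2+10 = 62; t=9
x=11: >6, count = 62*2+11 = 135; t=10
x=5: not >6; t=15
x=11: >6, count = 135*2+11 = 281; t=16
count*t = 281*16 = 4496

4496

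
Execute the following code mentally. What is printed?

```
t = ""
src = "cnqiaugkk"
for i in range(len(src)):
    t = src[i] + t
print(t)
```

kkguaiqnc

i=0: prepend 'c' → 'c'
i=1: prepend 'n' → 'nc'
i=2: prepend 'q' → 'qnc'
i=3: prepend 'i' → 'iqnc'
i=4: prepend 'a' → 'aiqnc'
i=5: prepend 'u' → 'uaiqnc'
i=6: prepend 'g' → 'guaiqnc'
i=7: prepend 'k' → 'kguaiqnc'
i=8: prepend 'k' → 'kkguaiqnc'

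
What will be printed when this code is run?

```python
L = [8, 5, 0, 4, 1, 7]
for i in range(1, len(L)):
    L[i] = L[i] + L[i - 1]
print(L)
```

[8, 13, 13, 17, 18, 25]

i=1: L[1] = 5+8 = 13 → [8, 13, 0, 4, 1, 7]
i=2: L[2] = 0+13 = 13 → [8, 13, 13, 4, 1, 7]
i=3: L[3] = 4+13 = 17 → [8, 13, 13, 17, 1, 7]
i=4: L[4] = 1+17 = 18 → [8, 13, 13, 17, 18, 7]
i=5: L[5] = 7+18 = 25 → [8, 13, 13, 17, 18, 25]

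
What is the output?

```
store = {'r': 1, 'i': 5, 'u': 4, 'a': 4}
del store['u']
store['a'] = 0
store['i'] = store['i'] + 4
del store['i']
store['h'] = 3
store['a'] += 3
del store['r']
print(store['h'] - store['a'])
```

del 'u' → {'r': 1, 'i': 5, 'a': 4}
store['a'] = 0 → {'r': 1, 'i': 5, 'a': 0}
store['i'] = store['i']+4 = 9 → {'r': 1, 'i': 9, 'a': 0}
del 'i' → {'r': 1, 'a': 0}
store['h'] = 3 → {'r': 1, 'a': 0, 'h': 3}
store['a'] = 0+3 = 3 → {'r': 1, 'a': 3, 'h': 3}
del 'r' → {'a': 3, 'h': 3}
store['h']-store['a'] = 3-3 = 0

0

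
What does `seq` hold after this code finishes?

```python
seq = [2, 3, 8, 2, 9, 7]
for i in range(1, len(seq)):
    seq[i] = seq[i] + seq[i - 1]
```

i=1: seq[1] = 3+2 = 5 → [2, 5, 8, 2, 9, 7]
i=2: seq[2] = 8+5 = 13 → [2, 5, 13, 2, 9, 7]
i=3: seq[3] = 2+13 = 15 → [2, 5, 13, 15, 9, 7]
i=4: seq[4] = 9+15 = 24 → [2, 5, 13, 15, 24, 7]
i=5: seq[5] = 7+24 = 31 → [2, 5, 13, 15, 24, 31]

[2, 5, 13, 15, 24, 31]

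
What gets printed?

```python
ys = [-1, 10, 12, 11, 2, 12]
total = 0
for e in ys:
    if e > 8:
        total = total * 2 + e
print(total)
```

e=-1: not >8
e=10: >8, total = 0*2+10 = 10
e=12: >8, total = 10*2+12 = 32
e=11: >8, total = 32*2+11 = 75
e=2: not >8
e=12: >8, total = 75*2+12 = 162

162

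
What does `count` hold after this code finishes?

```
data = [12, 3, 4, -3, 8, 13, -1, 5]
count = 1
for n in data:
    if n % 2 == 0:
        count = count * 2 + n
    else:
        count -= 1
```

63

n=12: even, count = 1*2+12 = 14
n=3: not even, count = 14-1 = 13
n=4: even, count = 13*2+4 = 30
n=-3: not even, count = 30-1 = 29
n=8: even, count = 29*2+8 = 66
n=13: not even, count = 66-1 = 65
n=-1: not even, count = 65-1 = 64
n=5: not even, count = 64-1 = 63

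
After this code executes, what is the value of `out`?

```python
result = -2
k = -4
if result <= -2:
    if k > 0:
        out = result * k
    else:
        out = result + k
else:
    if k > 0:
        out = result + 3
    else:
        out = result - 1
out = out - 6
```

result=-2, k=-4
result <= -2 is True; k > 0 is False
→ out = result + k = -6
out = (-6)-6 = -12

-12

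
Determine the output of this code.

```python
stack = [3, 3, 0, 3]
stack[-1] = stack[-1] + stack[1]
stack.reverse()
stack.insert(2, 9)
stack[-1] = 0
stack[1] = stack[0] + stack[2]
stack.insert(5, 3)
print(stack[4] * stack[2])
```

stack[-1] = stack[-1]+stack[1] = 3+3 = 6 → [3, 3, 0, 6]
reverse → [6, 0, 3, 3]
insert 9 at 2 → [6, 0, 9, 3, 3]
stack[-1] = 0 → [6, 0, 9, 3, 0]
stack[1] = stack[0]+stack[2] = 6+9 = 15 → [6, 15, 9, 3, 0]
insert 3 at 5 → [6, 15, 9, 3, 0, 3]
stack[4]*stack[2] = 0*9 = 0

0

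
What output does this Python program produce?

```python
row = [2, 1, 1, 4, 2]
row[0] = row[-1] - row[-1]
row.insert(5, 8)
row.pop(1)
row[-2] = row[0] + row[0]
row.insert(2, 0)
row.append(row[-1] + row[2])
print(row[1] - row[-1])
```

row[0] = row[-1]-row[-1] = 2-2 = 0 → [0, 1, 1, 4, 2]
insert 8 at 5 → [0, 1, 1, 4, 2, 8]
pop(1) removes 1 → [0, 1, 4, 2, 8]
row[-2] = row[0]+row[0] = 0+0 = 0 → [0, 1, 4, 0, 8]
insert 0 at 2 → [0, 1, 0, 4, 0, 8]
append row[-1]+row[2] = 8+0 = 8 → [0, 1, 0, 4, 0, 8, 8]
row[1]-row[-1] = 1-8 = -7

-7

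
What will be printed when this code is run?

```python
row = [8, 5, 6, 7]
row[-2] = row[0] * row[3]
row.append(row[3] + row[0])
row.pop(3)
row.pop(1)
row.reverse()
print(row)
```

row[-2] = row[0]*row[3] = 8*7 = 56 → [8, 5, 56, 7]
append row[3]+row[0] = 7+8 = 15 → [8, 5, 56, 7, 15]
pop(3) removes 7 → [8, 5, 56, 15]
pop(1) removes 5 → [8, 56, 15]
reverse → [15, 56, 8]

[15, 56, 8]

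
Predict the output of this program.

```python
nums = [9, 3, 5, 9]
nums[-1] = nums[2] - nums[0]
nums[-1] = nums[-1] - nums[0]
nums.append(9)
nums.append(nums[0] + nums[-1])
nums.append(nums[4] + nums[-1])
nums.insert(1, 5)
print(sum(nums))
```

63

nums[-1] = nums[2]-nums[0] = 5-9 = -4 → [9, 3, 5, -4]
nums[-1] = nums[-1]-nums[0] = (-4)-9 = -13 → [9, 3, 5, -13]
append 9 → [9, 3, 5, -13, 9]
append nums[0]+nums[-1] = 9+9 = 18 → [9, 3, 5, -13, 9, 18]
append nums[4]+nums[-1] = 9+18 = 27 → [9, 3, 5, -13, 9, 18, 27]
insert 5 at 1 → [9, 5, 3, 5, -13, 9, 18, 27]
sum = 63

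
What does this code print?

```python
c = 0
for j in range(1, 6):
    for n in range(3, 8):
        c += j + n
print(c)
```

200

j=1,n=3: c = 0+4 = 4
j=1,n=4: c = 4+5 = 9
j=1,n=5: c = 9+6 = 15
j=1,n=6: c = 15+7 = 22
j=1,n=7: c = 22+8 = 30
j=2,n=3: c = 30+5 = 35
j=2,n=4: c = 35+6 = 41
j=2,n=5: c = 41+7 = 48
j=2,n=6: c = 48+8 = 56
j=2,n=7: c = 56+9 = 65
j=3,n=3: c = 65+6 = 71
j=3,n=4: c = 71+7 = 78
j=3,n=5: c = 78+8 = 86
j=3,n=6: c = 86+9 = 95
j=3,n=7: c = 95+10 = 105
j=4,n=3: c = 105+7 = 112
j=4,n=4: c = 112+8 = 120
j=4,n=5: c = 120+9 = 129
j=4,n=6: c = 129+10 = 139
j=4,n=7: c = 139+11 = 150
j=5,n=3: c = 150+8 = 158
j=5,n=4: c = 158+9 = 167
j=5,n=5: c = 167+10 = 177
j=5,n=6: c = 177+11 = 188
j=5,n=7: c = 188+12 = 200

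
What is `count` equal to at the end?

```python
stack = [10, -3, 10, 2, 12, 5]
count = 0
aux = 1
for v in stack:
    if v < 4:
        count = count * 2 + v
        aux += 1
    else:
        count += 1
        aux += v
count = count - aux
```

-36

v=10: not <4, count = 0+1 = 1; aux=11
v=-3: <4, count = 1*2+(-3) = -1; aux=12
v=10: not <4, count = (-1)+1 = 0; aux=22
v=2: <4, count = 0*2+2 = 2; aux=23
v=12: not <4, count = 2+1 = 3; aux=35
v=5: not <4, count = 3+1 = 4; aux=40
count-aux = 4-40 = -36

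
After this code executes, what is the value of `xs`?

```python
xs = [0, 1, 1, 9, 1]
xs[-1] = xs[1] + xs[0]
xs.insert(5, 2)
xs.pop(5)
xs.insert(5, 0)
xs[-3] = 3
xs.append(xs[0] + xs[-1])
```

[0, 1, 1, 3, 1, 0, 0]

xs[-1] = xs[1]+xs[0] = 1+0 = 1 → [0, 1, 1, 9, 1]
insert 2 at 5 → [0, 1, 1, 9, 1, 2]
pop(5) removes 2 → [0, 1, 1, 9, 1]
insert 0 at 5 → [0, 1, 1, 9, 1, 0]
xs[-3] = 3 → [0, 1, 1, 3, 1, 0]
append xs[0]+xs[-1] = 0+0 = 0 → [0, 1, 1, 3, 1, 0, 0]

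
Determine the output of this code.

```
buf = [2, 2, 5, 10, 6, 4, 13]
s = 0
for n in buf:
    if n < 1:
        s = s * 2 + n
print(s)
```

n=2: not <1
n=2: not <1
n=5: not <1
n=10: not <1
n=6: not <1
n=4: not <1
n=13: not <1

0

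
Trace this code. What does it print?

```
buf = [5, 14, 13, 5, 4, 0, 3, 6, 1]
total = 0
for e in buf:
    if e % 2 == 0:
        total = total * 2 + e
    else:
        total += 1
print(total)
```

169

e=5: not even, total = 0+1 = 1
e=14: even, total = 1*2+14 = 16
e=13: not even, total = 16+1 = 17
e=5: not even, total = 17+1 = 18
e=4: even, total = 18*2+4 = 40
e=0: even, total = 40*2+0 = 80
e=3: not even, total = 80+1 = 81
e=6: even, total = 81*2+6 = 168
e=1: not even, total = 168+1 = 169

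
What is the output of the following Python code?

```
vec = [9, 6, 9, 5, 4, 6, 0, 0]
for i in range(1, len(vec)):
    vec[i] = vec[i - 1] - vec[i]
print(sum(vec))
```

-83

i=1: vec[1] = 9-6 = 3 → [9, 3, 9, 5, 4, 6, 0, 0]
i=2: vec[2] = 3-9 = -6 → [9, 3, -6, 5, 4, 6, 0, 0]
i=3: vec[3] = (-6)-5 = -11 → [9, 3, -6, -11, 4, 6, 0, 0]
i=4: vec[4] = (-11)-4 = -15 → [9, 3, -6, -11, -15, 6, 0, 0]
i=5: vec[5] = (-15)-6 = -21 → [9, 3, -6, -11, -15, -21, 0, 0]
i=6: vec[6] = (-21)-0 = -21 → [9, 3, -6, -11, -15, -21, -21, 0]
i=7: vec[7] = (-21)-0 = -21 → [9, 3, -6, -11, -15, -21, -21, -21]
sum = -83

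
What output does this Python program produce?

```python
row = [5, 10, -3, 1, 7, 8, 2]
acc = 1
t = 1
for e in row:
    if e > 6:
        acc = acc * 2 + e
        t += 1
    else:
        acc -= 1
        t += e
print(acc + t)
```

e=5: not >6, acc = 1-1 = 0; t=6
e=10: >6, acc = 0*2+10 = 10; t=7
e=-3: not >6, acc = 10-1 = 9; t=4
e=1: not >6, acc = 9-1 = 8; t=5
e=7: >6, acc = 8*2+7 = 23; t=6
e=8: >6, acc = 23*2+8 = 54; t=7
e=2: not >6, acc = 54-1 = 53; t=9
acc+t = 53+9 = 62

62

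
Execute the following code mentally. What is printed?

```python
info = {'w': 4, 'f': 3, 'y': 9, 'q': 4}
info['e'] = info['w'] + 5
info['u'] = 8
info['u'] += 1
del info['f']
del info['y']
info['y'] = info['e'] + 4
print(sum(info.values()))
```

info['e'] = info['w']+5 = 9 → {'w': 4, 'f': 3, 'y': 9, 'q': 4, 'e': 9}
info['u'] = 8 → {'w': 4, 'f': 3, 'y': 9, 'q': 4, 'e': 9, 'u': 8}
info['u'] = 8+1 = 9 → {'w': 4, 'f': 3, 'y': 9, 'q': 4, 'e': 9, 'u': 9}
del 'f' → {'w': 4, 'y': 9, 'q': 4, 'e': 9, 'u': 9}
del 'y' → {'w': 4, 'q': 4, 'e': 9, 'u': 9}
info['y'] = info['e']+4 = 13 → {'w': 4, 'q': 4, 'e': 9, 'u': 9, 'y': 13}
sum of values = 39

39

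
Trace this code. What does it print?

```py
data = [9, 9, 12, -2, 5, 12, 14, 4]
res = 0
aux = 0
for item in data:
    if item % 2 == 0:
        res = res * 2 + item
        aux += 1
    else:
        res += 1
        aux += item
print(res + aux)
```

item=9: not even, res = 0+1 = 1; aux=9
item=9: not even, res = 1+1 = 2; aux=18
item=12: even, res = 2*2+12 = 16; aux=19
item=-2: even, res = 16*2+(-2) = 30; aux=20
item=5: not even, res = 30+1 = 31; aux=25
item=12: even, res = 31*2+12 = 74; aux=26
item=14: even, res = 74*2+14 = 162; aux=27
item=4: even, res = 162*2+4 = 328; aux=28
res+aux = 328+28 = 356

356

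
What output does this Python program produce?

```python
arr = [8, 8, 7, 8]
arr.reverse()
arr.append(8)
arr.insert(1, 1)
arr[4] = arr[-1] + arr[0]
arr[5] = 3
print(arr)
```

[8, 1, 7, 8, 16, 3]

reverse → [8, 7, 8, 8]
append 8 → [8, 7, 8, 8, 8]
insert 1 at 1 → [8, 1, 7, 8, 8, 8]
arr[4] = arr[-1]+arr[0] = 8+8 = 16 → [8, 1, 7, 8, 16, 8]
arr[5] = 3 → [8, 1, 7, 8, 16, 3]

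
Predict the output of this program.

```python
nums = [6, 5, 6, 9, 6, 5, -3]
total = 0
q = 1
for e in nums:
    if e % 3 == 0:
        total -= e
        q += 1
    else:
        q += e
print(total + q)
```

-8

e=6: %3==0, total = 0-6 = -6; q=2
e=5: not %3==0; q=7
e=6: %3==0, total = (-6)-6 = -12; q=8
e=9: %3==0, total = (-12)-9 = -21; q=9
e=6: %3==0, total = (-21)-6 = -27; q=10
e=5: not %3==0; q=15
e=-3: %3==0, total = (-27)-(-3) = -24; q=16
total+q = (-24)+16 = -8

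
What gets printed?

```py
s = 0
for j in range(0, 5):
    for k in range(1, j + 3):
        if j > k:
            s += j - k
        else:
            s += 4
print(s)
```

j=0,k=1: not 0>1, s = 0+4 = 4
j=0,k=2: not 0>2, s = 4+4 = 8
j=1,k=1: not 1>1, s = 8+4 = 12
j=1,k=2: not 1>2, s = 12+4 = 16
j=1,k=3: not 1>3, s = 16+4 = 20
j=2,k=1: 2>1, s = 20+1 = 21
j=2,k=2: not 2>2, s = 21+4 = 25
j=2,k=3: not 2>3, s = 25+4 = 29
j=2,k=4: not 2>4, s = 29+4 = 33
j=3,k=1: 3>1, s = 33+2 = 35
j=3,k=2: 3>2, s = 35+1 = 36
j=3,k=3: not 3>3, s = 36+4 = 40
j=3,k=4: not 3>4, s = 40+4 = 44
j=3,k=5: not 3>5, s = 44+4 = 48
j=4,k=1: 4>1, s = 48+3 = 51
j=4,k=2: 4>2, s = 51+2 = 53
j=4,k=3: 4>3, s = 53+1 = 54
j=4,k=4: not 4>4, s = 54+4 = 58
j=4,k=5: not 4>5, s = 58+4 = 62
j=4,k=6: not 4>6, s = 62+4 = 66

66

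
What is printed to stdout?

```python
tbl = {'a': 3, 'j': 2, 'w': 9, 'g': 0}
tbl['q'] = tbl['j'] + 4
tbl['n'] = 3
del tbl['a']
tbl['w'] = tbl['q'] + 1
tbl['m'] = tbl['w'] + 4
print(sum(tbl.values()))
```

29

tbl['q'] = tbl['j']+4 = 6 → {'a': 3, 'j': 2, 'w': 9, 'g': 0, 'q': 6}
tbl['n'] = 3 → {'a': 3, 'j': 2, 'w': 9, 'g': 0, 'q': 6, 'n': 3}
del 'a' → {'j': 2, 'w': 9, 'g': 0, 'q': 6, 'n': 3}
tbl['w'] = tbl['q']+1 = 7 → {'j': 2, 'w': 7, 'g': 0, 'q': 6, 'n': 3}
tbl['m'] = tbl['w']+4 = 11 → {'j': 2, 'w': 7, 'g': 0, 'q': 6, 'n': 3, 'm': 11}
sum of values = 29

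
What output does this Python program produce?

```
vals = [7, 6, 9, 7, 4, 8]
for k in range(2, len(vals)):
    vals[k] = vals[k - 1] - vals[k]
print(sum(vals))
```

-36

k=2: vals[2] = 6-9 = -3 → [7, 6, -3, 7, 4, 8]
k=3: vals[3] = (-3)-7 = -10 → [7, 6, -3, -10, 4, 8]
k=4: vals[4] = (-10)-4 = -14 → [7, 6, -3, -10, -14, 8]
k=5: vals[5] = (-14)-8 = -22 → [7, 6, -3, -10, -14, -22]
sum = -36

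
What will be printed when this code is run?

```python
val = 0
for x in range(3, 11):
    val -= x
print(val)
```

x=3: val = 0-3 = -3
x=4: val = (-3)-4 = -7
x=5: val = (-7)-5 = -12
x=6: val = (-12)-6 = -18
x=7: val = (-18)-7 = -25
x=8: val = (-25)-8 = -33
x=9: val = (-33)-9 = -42
x=10: val = (-42)-10 = -52

-52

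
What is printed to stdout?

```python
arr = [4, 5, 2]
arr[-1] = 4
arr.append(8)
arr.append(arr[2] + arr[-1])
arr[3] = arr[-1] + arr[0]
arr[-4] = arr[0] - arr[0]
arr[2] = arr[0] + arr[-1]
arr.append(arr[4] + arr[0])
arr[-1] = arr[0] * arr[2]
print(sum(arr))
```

112

arr[-1] = 4 → [4, 5, 4]
append 8 → [4, 5, 4, 8]
append arr[2]+arr[-1] = 4+8 = 12 → [4, 5, 4, 8, 12]
arr[3] = arr[-1]+arr[0] = 12+4 = 16 → [4, 5, 4, 16, 12]
arr[-4] = arr[0]-arr[0] = 4-4 = 0 → [4, 0, 4, 16, 12]
arr[2] = arr[0]+arr[-1] = 4+12 = 16 → [4, 0, 16, 16, 12]
append arr[4]+arr[0] = 12+4 = 16 → [4, 0, 16, 16, 12, 16]
arr[-1] = arr[0]*arr[2] = 4*16 = 64 → [4, 0, 16, 16, 12, 64]
sum = 112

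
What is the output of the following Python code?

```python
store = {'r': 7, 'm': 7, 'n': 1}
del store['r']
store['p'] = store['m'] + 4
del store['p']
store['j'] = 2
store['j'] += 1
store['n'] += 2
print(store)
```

del 'r' → {'m': 7, 'n': 1}
store['p'] = store['m']+4 = 11 → {'m': 7, 'n': 1, 'p': 11}
del 'p' → {'m': 7, 'n': 1}
store['j'] = 2 → {'m': 7, 'n': 1, 'j': 2}
store['j'] = 2+1 = 3 → {'m': 7, 'n': 1, 'j': 3}
store['n'] = 1+2 = 3 → {'m': 7, 'n': 3, 'j': 3}

{'m': 7, 'n': 3, 'j': 3}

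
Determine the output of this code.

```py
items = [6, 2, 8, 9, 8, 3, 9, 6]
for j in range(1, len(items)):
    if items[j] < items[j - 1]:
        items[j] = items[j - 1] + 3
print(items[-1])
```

27

j=1: 2<6, items[1] = 6+3 = 9 → [6, 9, 8, 9, 8, 3, 9, 6]
j=2: 8<9, items[2] = 9+3 = 12 → [6, 9, 12, 9, 8, 3, 9, 6]
j=3: 9<12, items[3] = 12+3 = 15 → [6, 9, 12, 15, 8, 3, 9, 6]
j=4: 8<15, items[4] = 15+3 = 18 → [6, 9, 12, 15, 18, 3, 9, 6]
j=5: 3<18, items[5] = 18+3 = 21 → [6, 9, 12, 15, 18, 21, 9, 6]
j=6: 9<21, items[6] = 21+3 = 24 → [6, 9, 12, 15, 18, 21, 24, 6]
j=7: 6<24, items[7] = 24+3 = 27 → [6, 9, 12, 15, 18, 21, 24, 27]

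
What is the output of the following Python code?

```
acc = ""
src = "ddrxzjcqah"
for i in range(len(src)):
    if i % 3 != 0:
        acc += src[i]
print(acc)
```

i=0: skip
i=1: add 'd' → 'd'
i=2: add 'r' → 'dr'
i=3: skip
i=4: add 'z' → 'drz'
i=5: add 'j' → 'drzj'
i=6: skip
i=7: add 'q' → 'drzjq'
i=8: add 'a' → 'drzjqa'
i=9: skip

drzjqa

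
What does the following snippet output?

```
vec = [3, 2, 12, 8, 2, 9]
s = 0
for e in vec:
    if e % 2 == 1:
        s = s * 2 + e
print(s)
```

15

e=3: odd, s = 0*2+3 = 3
e=2: not odd
e=12: not odd
e=8: not odd
e=2: not odd
e=9: odd, s = 3*2+9 = 15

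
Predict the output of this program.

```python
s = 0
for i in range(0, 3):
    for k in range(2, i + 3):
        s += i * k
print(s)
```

i=0,k=2: s = 0+0 = 0
i=1,k=2: s = 0+2 = 2
i=1,k=3: s = 2+3 = 5
i=2,k=2: s = 5+4 = 9
i=2,k=3: s = 9+6 = 15
i=2,k=4: s = 15+8 = 23

23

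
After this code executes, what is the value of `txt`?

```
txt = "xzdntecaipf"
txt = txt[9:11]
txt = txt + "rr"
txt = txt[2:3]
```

'r'

slice [9:11] → 'pf'
+ 'rr' → 'pfrr'
slice [2:3] → 'r'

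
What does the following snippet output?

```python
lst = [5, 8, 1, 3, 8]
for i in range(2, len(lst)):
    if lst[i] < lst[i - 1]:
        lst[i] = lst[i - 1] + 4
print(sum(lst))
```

61

i=2: 1<8, lst[2] = 8+4 = 12 → [5, 8, 12, 3, 8]
i=3: 3<12, lst[3] = 12+4 = 16 → [5, 8, 12, 16, 8]
i=4: 8<16, lst[4] = 16+4 = 20 → [5, 8, 12, 16, 20]
sum = 61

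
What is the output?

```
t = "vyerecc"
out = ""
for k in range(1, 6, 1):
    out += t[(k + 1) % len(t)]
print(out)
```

k=1: add t[2]='e' → 'e'
k=2: add t[3]='r' → 'er'
k=3: add t[4]='e' → 'ere'
k=4: add t[5]='c' → 'erec'
k=5: add t[6]='c' → 'erecc'

erecc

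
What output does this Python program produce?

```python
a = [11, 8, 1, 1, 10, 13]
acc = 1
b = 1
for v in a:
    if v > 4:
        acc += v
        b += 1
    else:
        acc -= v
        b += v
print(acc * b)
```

287

v=11: >4, acc = 1+11 = 12; b=2
v=8: >4, acc = 12+8 = 20; b=3
v=1: not >4, acc = 20-1 = 19; b=4
v=1: not >4, acc = 19-1 = 18; b=5
v=10: >4, acc = 18+10 = 28; b=6
v=13: >4, acc = 28+13 = 41; b=7
acc*b = 41*7 = 287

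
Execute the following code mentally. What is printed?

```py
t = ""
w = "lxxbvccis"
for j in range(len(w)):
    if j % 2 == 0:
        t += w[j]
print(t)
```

j=0: add 'l' → 'l'
j=1: skip
j=2: add 'x' → 'lx'
j=3: skip
j=4: add 'v' → 'lxv'
j=5: skip
j=6: add 'c' → 'lxvc'
j=7: skip
j=8: add 's' → 'lxvcs'

lxvcs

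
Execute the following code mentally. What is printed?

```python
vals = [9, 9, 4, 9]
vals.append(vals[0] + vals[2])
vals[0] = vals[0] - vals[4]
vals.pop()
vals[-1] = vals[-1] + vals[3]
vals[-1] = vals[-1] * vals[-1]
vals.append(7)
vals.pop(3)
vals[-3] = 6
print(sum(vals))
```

13

append vals[0]+vals[2] = 9+4 = 13 → [9, 9, 4, 9, 13]
vals[0] = vals[0]-vals[4] = 9-13 = -4 → [-4, 9, 4, 9, 13]
pop() removes 13 → [-4, 9, 4, 9]
vals[-1] = vals[-1]+vals[3] = 9+9 = 18 → [-4, 9, 4, 18]
vals[-1] = vals[-1]*vals[-1] = 18*18 = 324 → [-4, 9, 4, 324]
append 7 → [-4, 9, 4, 324, 7]
pop(3) removes 324 → [-4, 9, 4, 7]
vals[-3] = 6 → [-4, 6, 4, 7]
sum = 13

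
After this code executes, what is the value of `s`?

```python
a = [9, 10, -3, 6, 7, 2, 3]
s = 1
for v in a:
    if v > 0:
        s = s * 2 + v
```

595

v=9: >0, s = 1*2+9 = 11
v=10: >0, s = 11*2+10 = 32
v=-3: not >0
v=6: >0, s = 32*2+6 = 70
v=7: >0, s = 70*2+7 = 147
v=2: >0, s = 147*2+2 = 296
v=3: >0, s = 296*2+3 = 595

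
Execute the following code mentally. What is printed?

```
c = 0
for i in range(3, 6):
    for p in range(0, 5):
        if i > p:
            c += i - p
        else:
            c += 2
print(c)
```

37

i=3,p=0: 3>0, c = 0+3 = 3
i=3,p=1: 3>1, c = 3+2 = 5
i=3,p=2: 3>2, c = 5+1 = 6
i=3,p=3: not 3>3, c = 6+2 = 8
i=3,p=4: not 3>4, c = 8+2 = 10
i=4,p=0: 4>0, c = 10+4 = 14
i=4,p=1: 4>1, c = 14+3 = 17
i=4,p=2: 4>2, c = 17+2 = 19
i=4,p=3: 4>3, c = 19+1 = 20
i=4,p=4: not 4>4, c = 20+2 = 22
i=5,p=0: 5>0, c = 22+5 = 27
i=5,p=1: 5>1, c = 27+4 = 31
i=5,p=2: 5>2, c = 31+3 = 34
i=5,p=3: 5>3, c = 34+2 = 36
i=5,p=4: 5>4, c = 36+1 = 37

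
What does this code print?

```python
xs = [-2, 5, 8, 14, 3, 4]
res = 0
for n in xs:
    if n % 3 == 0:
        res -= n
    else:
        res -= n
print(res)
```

n=-2: not %3==0, res = 0-(-2) = 2
n=5: not %3==0, res = 2-5 = -3
n=8: not %3==0, res = (-3)-8 = -11
n=14: not %3==0, res = (-11)-14 = -25
n=3: %3==0, res = (-25)-3 = -28
n=4: not %3==0, res = (-28)-4 = -32

-32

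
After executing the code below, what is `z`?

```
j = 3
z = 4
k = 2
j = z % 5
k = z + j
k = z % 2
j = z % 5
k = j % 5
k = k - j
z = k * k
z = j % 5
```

j = 4%5 = 4
k = 4+4 = 8
k = 4%2 = 0
j = 4%5 = 4
k = 4%5 = 4
k = 4-4 = 0
z = 0*0 = 0
z = 4%5 = 4

4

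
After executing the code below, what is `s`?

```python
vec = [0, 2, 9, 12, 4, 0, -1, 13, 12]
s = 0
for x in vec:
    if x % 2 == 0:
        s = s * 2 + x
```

156

x=0: even, s = 0*2+0 = 0
x=2: even, s = 0*2+2 = 2
x=9: not even
x=12: even, s = 2*2+12 = 16
x=4: even, s = 16*2+4 = 36
x=0: even, s = 36*2+0 = 72
x=-1: not even
x=13: not even
x=12: even, s = 72*2+12 = 156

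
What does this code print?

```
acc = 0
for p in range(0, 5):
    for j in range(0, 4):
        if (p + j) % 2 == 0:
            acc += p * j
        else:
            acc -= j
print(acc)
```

p=0,j=0: even sum, acc = 0+0 = 0
p=0,j=1: odd sum, acc = 0-1 = -1
p=0,j=2: even sum, acc = (-1)+0 = -1
p=0,j=3: odd sum, acc = (-1)-3 = -4
p=1,j=0: odd sum, acc = (-4)-0 = -4
p=1,j=1: even sum, acc = (-4)+1 = -3
p=1,j=2: odd sum, acc = (-3)-2 = -5
p=1,j=3: even sum, acc = (-5)+3 = -2
p=2,j=0: even sum, acc = (-2)+0 = -2
p=2,j=1: odd sum, acc = (-2)-1 = -3
p=2,j=2: even sum, acc = (-3)+4 = 1
p=2,j=3: odd sum, acc = 1-3 = -2
p=3,j=0: odd sum, acc = (-2)-0 = -2
p=3,j=1: even sum, acc = (-2)+3 = 1
p=3,j=2: odd sum, acc = 1-2 = -1
p=3,j=3: even sum, acc = (-1)+9 = 8
p=4,j=0: even sum, acc = 8+0 = 8
p=4,j=1: odd sum, acc = 8-1 = 7
p=4,j=2: even sum, acc = 7+8 = 15
p=4,j=3: odd sum, acc = 15-3 = 12

12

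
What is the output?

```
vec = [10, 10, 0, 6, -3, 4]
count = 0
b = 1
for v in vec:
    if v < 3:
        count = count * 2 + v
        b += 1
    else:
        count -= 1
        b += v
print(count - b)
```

-47

v=10: not <3, count = 0-1 = -1; b=11
v=10: not <3, count = (-1)-1 = -2; b=21
v=0: <3, count = (-2)*2+0 = -4; b=22
v=6: not <3, count = (-4)-1 = -5; b=28
v=-3: <3, count = (-5)*2+(-3) = -13; b=29
v=4: not <3, count = (-13)-1 = -14; b=33
count-b = (-14)-33 = -47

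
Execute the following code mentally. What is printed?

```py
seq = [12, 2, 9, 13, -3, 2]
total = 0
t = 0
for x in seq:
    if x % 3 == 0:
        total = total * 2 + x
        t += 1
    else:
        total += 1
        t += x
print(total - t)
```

50

x=12: %3==0, total = 0*2+12 = 12; t=1
x=2: not %3==0, total = 12+1 = 13; t=3
x=9: %3==0, total = 13*2+9 = 35; t=4
x=13: not %3==0, total = 35+1 = 36; t=17
x=-3: %3==0, total = 36*2+(-3) = 69; t=18
x=2: not %3==0, total = 69+1 = 70; t=20
total-t = 70-20 = 50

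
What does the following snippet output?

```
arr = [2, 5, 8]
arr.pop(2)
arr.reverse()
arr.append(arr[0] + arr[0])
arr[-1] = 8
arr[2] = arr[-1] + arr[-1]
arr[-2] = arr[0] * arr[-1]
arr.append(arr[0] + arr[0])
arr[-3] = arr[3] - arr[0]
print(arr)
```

[5, 5, 16, 10]

pop(2) removes 8 → [2, 5]
reverse → [5, 2]
append arr[0]+arr[0] = 5+5 = 10 → [5, 2, 10]
arr[-1] = 8 → [5, 2, 8]
arr[2] = arr[-1]+arr[-1] = 8+8 = 16 → [5, 2, 16]
arr[-2] = arr[0]*arr[-1] = 5*16 = 80 → [5, 80, 16]
append arr[0]+arr[0] = 5+5 = 10 → [5, 80, 16, 10]
arr[-3] = arr[3]-arr[0] = 10-5 = 5 → [5, 5, 16, 10]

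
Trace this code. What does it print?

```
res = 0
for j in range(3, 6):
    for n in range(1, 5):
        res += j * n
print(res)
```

j=3,n=1: res = 0+3 = 3
j=3,n=2: res = 3+6 = 9
j=3,n=3: res = 9+9 = 18
j=3,n=4: res = 18+12 = 30
j=4,n=1: res = 30+4 = 34
j=4,n=2: res = 34+8 = 42
j=4,n=3: res = 42+12 = 54
j=4,n=4: res = 54+16 = 70
j=5,n=1: res = 70+5 = 75
j=5,n=2: res = 75+10 = 85
j=5,n=3: res = 85+15 = 100
j=5,n=4: res = 100+20 = 120

120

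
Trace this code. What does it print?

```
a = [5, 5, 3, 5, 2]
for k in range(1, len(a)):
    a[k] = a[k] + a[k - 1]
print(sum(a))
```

k=1: a[1] = 5+5 = 10 → [5, 10, 3, 5, 2]
k=2: a[2] = 3+10 = 13 → [5, 10, 13, 5, 2]
k=3: a[3] = 5+13 = 18 → [5, 10, 13, 18, 2]
k=4: a[4] = 2+18 = 20 → [5, 10, 13, 18, 20]
sum = 66

66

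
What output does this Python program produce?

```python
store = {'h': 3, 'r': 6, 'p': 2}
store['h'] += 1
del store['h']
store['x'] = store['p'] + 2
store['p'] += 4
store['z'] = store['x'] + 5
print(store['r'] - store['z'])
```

store['h'] = 3+1 = 4 → {'h': 4, 'r': 6, 'p': 2}
del 'h' → {'r': 6, 'p': 2}
store['x'] = store['p']+2 = 4 → {'r': 6, 'p': 2, 'x': 4}
store['p'] = 2+4 = 6 → {'r': 6, 'p': 6, 'x': 4}
store['z'] = store['x']+5 = 9 → {'r': 6, 'p': 6, 'x': 4, 'z': 9}
store['r']-store['z'] = 6-9 = -3

-3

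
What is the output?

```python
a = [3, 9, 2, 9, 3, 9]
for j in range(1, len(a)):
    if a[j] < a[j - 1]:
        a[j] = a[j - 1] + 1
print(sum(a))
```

58

j=1: 9>=3, unchanged → [3, 9, 2, 9, 3, 9]
j=2: 2<9, a[2] = 9+1 = 10 → [3, 9, 10, 9, 3, 9]
j=3: 9<10, a[3] = 10+1 = 11 → [3, 9, 10, 11, 3, 9]
j=4: 3<11, a[4] = 11+1 = 12 → [3, 9, 10, 11, 12, 9]
j=5: 9<12, a[5] = 12+1 = 13 → [3, 9, 10, 11, 12, 13]
sum = 58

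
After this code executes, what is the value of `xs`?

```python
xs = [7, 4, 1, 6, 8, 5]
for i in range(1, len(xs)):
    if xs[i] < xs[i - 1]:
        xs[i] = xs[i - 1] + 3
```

i=1: 4<7, xs[1] = 7+3 = 10 → [7, 10, 1, 6, 8, 5]
i=2: 1<10, xs[2] = 10+3 = 13 → [7, 10, 13, 6, 8, 5]
i=3: 6<13, xs[3] = 13+3 = 16 → [7, 10, 13, 16, 8, 5]
i=4: 8<16, xs[4] = 16+3 = 19 → [7, 10, 13, 16, 19, 5]
i=5: 5<19, xs[5] = 19+3 = 22 → [7, 10, 13, 16, 19, 22]

[7, 10, 13, 16, 19, 22]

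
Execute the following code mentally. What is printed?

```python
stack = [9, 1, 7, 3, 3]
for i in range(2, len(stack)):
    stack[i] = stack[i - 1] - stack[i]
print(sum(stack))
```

i=2: stack[2] = 1-7 = -6 → [9, 1, -6, 3, 3]
i=3: stack[3] = (-6)-3 = -9 → [9, 1, -6, -9, 3]
i=4: stack[4] = (-9)-3 = -12 → [9, 1, -6, -9, -12]
sum = -17

-17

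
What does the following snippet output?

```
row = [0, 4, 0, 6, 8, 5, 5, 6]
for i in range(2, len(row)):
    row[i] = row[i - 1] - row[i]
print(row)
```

[0, 4, 4, -2, -10, -15, -20, -26]

i=2: row[2] = 4-0 = 4 → [0, 4, 4, 6, 8, 5, 5, 6]
i=3: row[3] = 4-6 = -2 → [0, 4, 4, -2, 8, 5, 5, 6]
i=4: row[4] = (-2)-8 = -10 → [0, 4, 4, -2, -10, 5, 5, 6]
i=5: row[5] = (-10)-5 = -15 → [0, 4, 4, -2, -10, -15, 5, 6]
i=6: row[6] = (-15)-5 = -20 → [0, 4, 4, -2, -10, -15, -20, 6]
i=7: row[7] = (-20)-6 = -26 → [0, 4, 4, -2, -10, -15, -20, -26]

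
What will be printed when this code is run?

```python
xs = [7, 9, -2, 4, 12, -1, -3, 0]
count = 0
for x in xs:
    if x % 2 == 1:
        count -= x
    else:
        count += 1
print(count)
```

-8

x=7: odd, count = 0-7 = -7
x=9: odd, count = (-7)-9 = -16
x=-2: not odd, count = (-16)+1 = -15
x=4: not odd, count = (-15)+1 = -14
x=12: not odd, count = (-14)+1 = -13
x=-1: odd, count = (-13)-(-1) = -12
x=-3: odd, count = (-12)-(-3) = -9
x=0: not odd, count = (-9)+1 = -8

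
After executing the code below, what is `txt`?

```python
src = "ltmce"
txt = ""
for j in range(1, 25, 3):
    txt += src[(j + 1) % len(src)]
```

j=1: add src[2]='m' → 'm'
j=4: add src[0]='l' → 'ml'
j=7: add src[3]='c' → 'mlc'
j=10: add src[1]='t' → 'mlct'
j=13: add src[4]='e' → 'mlcte'
j=16: add src[2]='m' → 'mlctem'
j=19: add src[0]='l' → 'mlcteml'
j=22: add src[3]='c' → 'mlctemlc'

'mlctemlc'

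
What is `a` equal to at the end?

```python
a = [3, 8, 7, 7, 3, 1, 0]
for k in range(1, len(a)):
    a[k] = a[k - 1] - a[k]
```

k=1: a[1] = 3-8 = -5 → [3, -5, 7, 7, 3, 1, 0]
k=2: a[2] = (-5)-7 = -12 → [3, -5, -12, 7, 3, 1, 0]
k=3: a[3] = (-12)-7 = -19 → [3, -5, -12, -19, 3, 1, 0]
k=4: a[4] = (-19)-3 = -22 → [3, -5, -12, -19, -22, 1, 0]
k=5: a[5] = (-22)-1 = -23 → [3, -5, -12, -19, -22, -23, 0]
k=6: a[6] = (-23)-0 = -23 → [3, -5, -12, -19, -22, -23, -23]

[3, -5, -12, -19, -22, -23, -23]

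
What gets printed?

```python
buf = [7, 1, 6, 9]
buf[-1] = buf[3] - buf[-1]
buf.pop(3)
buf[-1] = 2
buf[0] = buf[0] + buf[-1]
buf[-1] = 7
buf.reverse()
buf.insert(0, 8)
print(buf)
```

[8, 7, 1, 9]

buf[-1] = buf[3]-buf[-1] = 9-9 = 0 → [7, 1, 6, 0]
pop(3) removes 0 → [7, 1, 6]
buf[-1] = 2 → [7, 1, 2]
buf[0] = buf[0]+buf[-1] = 7+2 = 9 → [9, 1, 2]
buf[-1] = 7 → [9, 1, 7]
reverse → [7, 1, 9]
insert 8 at 0 → [8, 7, 1, 9]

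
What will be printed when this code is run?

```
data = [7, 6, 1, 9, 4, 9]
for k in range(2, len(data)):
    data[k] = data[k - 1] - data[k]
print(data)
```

[7, 6, 5, -4, -8, -17]

k=2: data[2] = 6-1 = 5 → [7, 6, 5, 9, 4, 9]
k=3: data[3] = 5-9 = -4 → [7, 6, 5, -4, 4, 9]
k=4: data[4] = (-4)-4 = -8 → [7, 6, 5, -4, -8, 9]
k=5: data[5] = (-8)-9 = -17 → [7, 6, 5, -4, -8, -17]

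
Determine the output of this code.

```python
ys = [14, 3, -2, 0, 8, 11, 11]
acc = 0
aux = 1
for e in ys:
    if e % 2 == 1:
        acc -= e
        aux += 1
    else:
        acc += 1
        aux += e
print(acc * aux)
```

e=14: not odd, acc = 0+1 = 1; aux=15
e=3: odd, acc = 1-3 = -2; aux=16
e=-2: not odd, acc = (-2)+1 = -1; aux=14
e=0: not odd, acc = (-1)+1 = 0; aux=14
e=8: not odd, acc = 0+1 = 1; aux=22
e=11: odd, acc = 1-11 = -10; aux=23
e=11: odd, acc = (-10)-11 = -21; aux=24
acc*aux = (-21)*24 = -504

-504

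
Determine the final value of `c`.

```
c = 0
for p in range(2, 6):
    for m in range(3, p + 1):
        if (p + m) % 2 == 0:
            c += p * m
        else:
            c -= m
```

p=3,m=3: even sum, c = 0+9 = 9
p=4,m=3: odd sum, c = 9-3 = 6
p=4,m=4: even sum, c = 6+16 = 22
p=5,m=3: even sum, c = 22+15 = 37
p=5,m=4: odd sum, c = 37-4 = 33
p=5,m=5: even sum, c = 33+25 = 58

58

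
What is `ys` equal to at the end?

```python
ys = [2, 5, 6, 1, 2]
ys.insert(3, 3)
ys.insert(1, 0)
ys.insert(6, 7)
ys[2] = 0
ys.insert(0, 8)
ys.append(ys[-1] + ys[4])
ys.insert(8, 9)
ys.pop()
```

[8, 2, 0, 0, 6, 3, 1, 7, 9, 2]

insert 3 at 3 → [2, 5, 6, 3, 1, 2]
insert 0 at 1 → [2, 0, 5, 6, 3, 1, 2]
insert 7 at 6 → [2, 0, 5, 6, 3, 1, 7, 2]
ys[2] = 0 → [2, 0, 0, 6, 3, 1, 7, 2]
insert 8 at 0 → [8, 2, 0, 0, 6, 3, 1, 7, 2]
append ys[-1]+ys[4] = 2+6 = 8 → [8, 2, 0, 0, 6, 3, 1, 7, 2, 8]
insert 9 at 8 → [8, 2, 0, 0, 6, 3, 1, 7, 9, 2, 8]
pop() removes 8 → [8, 2, 0, 0, 6, 3, 1, 7, 9, 2]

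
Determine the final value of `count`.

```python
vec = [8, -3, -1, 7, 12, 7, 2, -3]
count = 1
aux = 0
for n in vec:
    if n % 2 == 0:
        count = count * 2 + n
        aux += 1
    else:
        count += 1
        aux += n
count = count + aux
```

n=8: even, count = 1*2+8 = 10; aux=1
n=-3: not even, count = 10+1 = 11; aux=-2
n=-1: not even, count = 11+1 = 12; aux=-3
n=7: not even, count = 12+1 = 13; aux=4
n=12: even, count = 13*2+12 = 38; aux=5
n=7: not even, count = 38+1 = 39; aux=12
n=2: even, count = 39*2+2 = 80; aux=13
n=-3: not even, count = 80+1 = 81; aux=10
count+aux = 81+10 = 91

91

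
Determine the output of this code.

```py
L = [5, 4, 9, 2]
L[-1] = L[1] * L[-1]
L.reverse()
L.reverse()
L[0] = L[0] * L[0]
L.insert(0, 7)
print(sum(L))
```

L[-1] = L[1]*L[-1] = 4*2 = 8 → [5, 4, 9, 8]
reverse → [8, 9, 4, 5]
reverse → [5, 4, 9, 8]
L[0] = L[0]*L[0] = 5*5 = 25 → [25, 4, 9, 8]
insert 7 at 0 → [7, 25, 4, 9, 8]
sum = 53

53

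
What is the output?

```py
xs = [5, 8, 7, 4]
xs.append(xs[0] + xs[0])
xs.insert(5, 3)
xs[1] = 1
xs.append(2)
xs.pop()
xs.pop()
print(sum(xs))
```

27

append xs[0]+xs[0] = 5+5 = 10 → [5, 8, 7, 4, 10]
insert 3 at 5 → [5, 8, 7, 4, 10, 3]
xs[1] = 1 → [5, 1, 7, 4, 10, 3]
append 2 → [5, 1, 7, 4, 10, 3, 2]
pop() removes 2 → [5, 1, 7, 4, 10, 3]
pop() removes 3 → [5, 1, 7, 4, 10]
sum = 27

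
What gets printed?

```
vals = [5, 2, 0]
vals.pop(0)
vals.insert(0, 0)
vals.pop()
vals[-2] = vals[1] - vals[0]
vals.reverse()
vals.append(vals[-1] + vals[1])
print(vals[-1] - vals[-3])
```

pop(0) removes 5 → [2, 0]
insert 0 at 0 → [0, 2, 0]
pop() removes 0 → [0, 2]
vals[-2] = vals[1]-vals[0] = 2-0 = 2 → [2, 2]
reverse → [2, 2]
append vals[-1]+vals[1] = 2+2 = 4 → [2, 2, 4]
vals[-1]-vals[-3] = 4-2 = 2

2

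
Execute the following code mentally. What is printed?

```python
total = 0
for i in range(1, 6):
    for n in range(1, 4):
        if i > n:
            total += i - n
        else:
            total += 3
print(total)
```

i=1,n=1: not 1>1, total = 0+3 = 3
i=1,n=2: not 1>2, total = 3+3 = 6
i=1,n=3: not 1>3, total = 6+3 = 9
i=2,n=1: 2>1, total = 9+1 = 10
i=2,n=2: not 2>2, total = 10+3 = 13
i=2,n=3: not 2>3, total = 13+3 = 16
i=3,n=1: 3>1, total = 16+2 = 18
i=3,n=2: 3>2, total = 18+1 = 19
i=3,n=3: not 3>3, total = 19+3 = 22
i=4,n=1: 4>1, total = 22+3 = 25
i=4,n=2: 4>2, total = 25+2 = 27
i=4,n=3: 4>3, total = 27+1 = 28
i=5,n=1: 5>1, total = 28+4 = 32
i=5,n=2: 5>2, total = 32+3 = 35
i=5,n=3: 5>3, total = 35+2 = 37

37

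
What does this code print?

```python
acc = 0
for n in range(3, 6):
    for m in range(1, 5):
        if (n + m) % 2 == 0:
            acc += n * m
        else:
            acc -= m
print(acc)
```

n=3,m=1: even sum, acc = 0+3 = 3
n=3,m=2: odd sum, acc = 3-2 = 1
n=3,m=3: even sum, acc = 1+9 = 10
n=3,m=4: odd sum, acc = 10-4 = 6
n=4,m=1: odd sum, acc = 6-1 = 5
n=4,m=2: even sum, acc = 5+8 = 13
n=4,m=3: odd sum, acc = 13-3 = 10
n=4,m=4: even sum, acc = 10+16 = 26
n=5,m=1: even sum, acc = 26+5 = 31
n=5,m=2: odd sum, acc = 31-2 = 29
n=5,m=3: even sum, acc = 29+15 = 44
n=5,m=4: odd sum, acc = 44-4 = 40

40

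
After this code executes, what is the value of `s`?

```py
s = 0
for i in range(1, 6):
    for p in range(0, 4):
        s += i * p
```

90

i=1,p=0: s = 0+0 = 0
i=1,p=1: s = 0+1 = 1
i=1,p=2: s = 1+2 = 3
i=1,p=3: s = 3+3 = 6
i=2,p=0: s = 6+0 = 6
i=2,p=1: s = 6+2 = 8
i=2,p=2: s = 8+4 = 12
i=2,p=3: s = 12+6 = 18
i=3,p=0: s = 18+0 = 18
i=3,p=1: s = 18+3 = 21
i=3,p=2: s = 21+6 = 27
i=3,p=3: s = 27+9 = 36
i=4,p=0: s = 36+0 = 36
i=4,p=1: s = 36+4 = 40
i=4,p=2: s = 40+8 = 48
i=4,p=3: s = 48+12 = 60
i=5,p=0: s = 60+0 = 60
i=5,p=1: s = 60+5 = 65
i=5,p=2: s = 65+10 = 75
i=5,p=3: s = 75+15 = 90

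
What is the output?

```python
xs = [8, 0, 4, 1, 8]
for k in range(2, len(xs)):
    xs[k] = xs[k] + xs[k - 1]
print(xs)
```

[8, 0, 4, 5, 13]

k=2: xs[2] = 4+0 = 4 → [8, 0, 4, 1, 8]
k=3: xs[3] = 1+4 = 5 → [8, 0, 4, 5, 8]
k=4: xs[4] = 8+5 = 13 → [8, 0, 4, 5, 13]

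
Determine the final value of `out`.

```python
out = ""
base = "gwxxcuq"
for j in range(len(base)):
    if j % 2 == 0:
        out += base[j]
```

'gxcq'

j=0: add 'g' → 'g'
j=1: skip
j=2: add 'x' → 'gx'
j=3: skip
j=4: add 'c' → 'gxc'
j=5: skip
j=6: add 'q' → 'gxcq'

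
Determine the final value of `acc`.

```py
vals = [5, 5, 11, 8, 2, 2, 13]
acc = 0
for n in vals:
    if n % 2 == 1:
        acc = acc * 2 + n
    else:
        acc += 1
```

n=5: odd, acc = 0*2+5 = 5
n=5: odd, acc = 5*2+5 = 15
n=11: odd, acc = 15*2+11 = 41
n=8: not odd, acc = 41+1 = 42
n=2: not odd, acc = 42+1 = 43
n=2: not odd, acc = 43+1 = 44
n=13: odd, acc = 44*2+13 = 101

101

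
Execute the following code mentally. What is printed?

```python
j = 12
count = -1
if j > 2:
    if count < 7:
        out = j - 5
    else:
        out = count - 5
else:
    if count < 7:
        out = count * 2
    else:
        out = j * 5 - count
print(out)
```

j=12, count=-1
j > 2 is True; count < 7 is True
→ out = j - 5 = 7

7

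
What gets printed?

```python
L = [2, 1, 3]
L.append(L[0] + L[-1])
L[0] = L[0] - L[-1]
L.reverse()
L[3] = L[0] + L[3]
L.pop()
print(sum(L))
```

9

append L[0]+L[-1] = 2+3 = 5 → [2, 1, 3, 5]
L[0] = L[0]-L[-1] = 2-5 = -3 → [-3, 1, 3, 5]
reverse → [5, 3, 1, -3]
L[3] = L[0]+L[3] = 5+(-3) = 2 → [5, 3, 1, 2]
pop() removes 2 → [5, 3, 1]
sum = 9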